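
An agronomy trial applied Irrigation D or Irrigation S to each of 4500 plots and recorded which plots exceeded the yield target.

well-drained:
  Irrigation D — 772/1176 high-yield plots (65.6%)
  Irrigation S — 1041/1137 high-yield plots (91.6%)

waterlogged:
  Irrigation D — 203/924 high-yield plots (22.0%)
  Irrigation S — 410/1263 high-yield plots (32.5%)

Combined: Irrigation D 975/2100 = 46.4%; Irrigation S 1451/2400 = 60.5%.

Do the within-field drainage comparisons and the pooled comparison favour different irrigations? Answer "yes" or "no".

Within each field drainage level (well-drained 65.6% vs 91.6%; waterlogged 22.0% vs 32.5%), Irrigation S has the higher rate every time. Pooled: 46.4% vs 60.5% — Irrigation S has the higher rate overall. They agree.

no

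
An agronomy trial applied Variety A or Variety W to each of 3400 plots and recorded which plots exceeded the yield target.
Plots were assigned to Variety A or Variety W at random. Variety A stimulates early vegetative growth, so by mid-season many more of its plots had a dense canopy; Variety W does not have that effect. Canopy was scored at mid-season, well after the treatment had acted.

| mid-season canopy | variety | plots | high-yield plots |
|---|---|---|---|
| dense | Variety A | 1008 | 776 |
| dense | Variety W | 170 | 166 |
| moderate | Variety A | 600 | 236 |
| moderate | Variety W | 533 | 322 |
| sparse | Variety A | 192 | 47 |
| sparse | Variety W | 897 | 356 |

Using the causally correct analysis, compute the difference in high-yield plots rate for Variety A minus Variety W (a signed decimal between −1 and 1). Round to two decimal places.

The mid-season canopy-specific comparison favours Variety W throughout, but the pooled figures favour Variety A. The question is whether to condition on mid-season canopy.
Mid-season canopy here is a post-treatment variable shaped by the variety; conditioning on it would introduce bias rather than remove it. The overall comparison is the causal one.
The causal difference is the pooled difference: 0.588 − 0.527 = +0.061.

+0.06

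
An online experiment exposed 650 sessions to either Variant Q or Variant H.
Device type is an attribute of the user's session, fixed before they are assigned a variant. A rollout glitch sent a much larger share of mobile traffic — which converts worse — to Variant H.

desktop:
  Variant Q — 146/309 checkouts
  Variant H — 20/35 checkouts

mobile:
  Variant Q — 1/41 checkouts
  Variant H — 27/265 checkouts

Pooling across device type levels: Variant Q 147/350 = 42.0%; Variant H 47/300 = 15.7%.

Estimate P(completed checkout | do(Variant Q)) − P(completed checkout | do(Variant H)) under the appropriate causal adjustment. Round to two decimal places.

Since device type is a pre-existing factor (not a product of the variant) and it affects the outcome on its own, it is a confounder. The stratified rates, not the pooled rate, identify the causal effect.
Adjusting over the population distribution of device type: 0.529·(0.472−0.571) + 0.471·(0.024−0.102) = -0.089.

-0.09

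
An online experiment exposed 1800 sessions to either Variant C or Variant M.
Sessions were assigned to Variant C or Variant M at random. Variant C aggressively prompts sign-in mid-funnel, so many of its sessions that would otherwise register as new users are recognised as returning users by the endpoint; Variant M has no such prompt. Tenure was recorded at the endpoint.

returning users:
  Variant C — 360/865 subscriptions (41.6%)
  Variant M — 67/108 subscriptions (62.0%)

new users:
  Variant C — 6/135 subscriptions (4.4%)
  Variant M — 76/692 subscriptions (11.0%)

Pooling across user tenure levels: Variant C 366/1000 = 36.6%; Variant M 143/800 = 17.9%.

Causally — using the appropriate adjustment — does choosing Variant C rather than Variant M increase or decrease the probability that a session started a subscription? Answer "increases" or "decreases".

Within every user tenure level Variant M has the higher rate, yet pooled Variant C does — Simpson's reversal.
User tenure lies on the pathway variant → user tenure → outcome, so adjusting for it blocks the indirect effect. For the total causal effect of variant, use the unadjusted pooled rates.
Pooled: Variant C 36.6% vs Variant M 17.9%; Variant C is higher overall.

increases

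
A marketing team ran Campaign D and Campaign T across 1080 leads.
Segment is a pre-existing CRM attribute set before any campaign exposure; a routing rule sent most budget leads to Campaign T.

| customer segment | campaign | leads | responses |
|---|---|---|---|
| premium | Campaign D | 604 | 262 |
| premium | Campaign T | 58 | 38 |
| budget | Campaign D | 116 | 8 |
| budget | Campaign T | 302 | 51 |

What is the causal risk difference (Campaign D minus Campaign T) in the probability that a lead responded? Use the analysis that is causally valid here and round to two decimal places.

-0.17

Campaign T is higher inside every customer segment stratum but Campaign D is higher in aggregate. Whether to stratify depends on how customer segment relates to the campaign.
Customer segment differs across campaigns for reasons unrelated to any effect of the campaign itself, and it separately predicts the outcome — a classic confounder. We must compare within customer segment levels.
Adjusting over the population distribution of customer segment: 0.613·(0.434−0.655) + 0.387·(0.069−0.169) = -0.174.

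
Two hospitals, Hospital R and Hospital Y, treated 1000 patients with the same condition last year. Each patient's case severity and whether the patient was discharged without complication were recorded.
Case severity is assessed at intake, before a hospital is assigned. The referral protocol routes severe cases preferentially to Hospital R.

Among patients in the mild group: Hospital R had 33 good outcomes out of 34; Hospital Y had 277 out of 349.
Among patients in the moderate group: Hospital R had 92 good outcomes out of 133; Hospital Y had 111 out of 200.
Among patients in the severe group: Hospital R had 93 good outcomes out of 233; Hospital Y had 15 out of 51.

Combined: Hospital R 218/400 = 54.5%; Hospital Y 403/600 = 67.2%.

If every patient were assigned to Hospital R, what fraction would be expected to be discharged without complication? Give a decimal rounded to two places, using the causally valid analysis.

0.72

The imbalance in case severity arose from how patients were allocated, not from anything the hospital did; and case severity independently affects the outcome. The pooled gap is confounded — condition on case severity.
Standardising Hospital R to the population case severity mix: 0.383·33/34 + 0.333·92/133 + 0.284·93/233 = 0.715.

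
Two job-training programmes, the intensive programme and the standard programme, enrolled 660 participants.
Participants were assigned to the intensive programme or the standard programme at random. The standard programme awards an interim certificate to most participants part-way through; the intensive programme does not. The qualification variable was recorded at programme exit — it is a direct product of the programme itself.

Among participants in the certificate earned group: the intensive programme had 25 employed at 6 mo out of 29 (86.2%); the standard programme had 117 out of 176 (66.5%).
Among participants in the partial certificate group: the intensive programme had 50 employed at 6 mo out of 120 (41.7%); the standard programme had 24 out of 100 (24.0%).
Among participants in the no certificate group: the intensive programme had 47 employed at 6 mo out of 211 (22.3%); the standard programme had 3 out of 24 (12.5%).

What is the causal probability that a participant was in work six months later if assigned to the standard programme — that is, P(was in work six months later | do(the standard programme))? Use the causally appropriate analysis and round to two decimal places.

0.48

Within every qualification attained during the programme level the intensive programme has the higher rate, yet pooled the standard programme does — Simpson's reversal.
Qualification attained during the programme is recorded after the programme and is itself shifted by it — it sits on the causal path from programme to outcome. Conditioning on a mediator would strip out part of the effect we want; the pooled comparison gives the total causal effect.
So P(outcome | do(the standard programme)) is just the pooled rate for the standard programme: 144/300 = 0.480.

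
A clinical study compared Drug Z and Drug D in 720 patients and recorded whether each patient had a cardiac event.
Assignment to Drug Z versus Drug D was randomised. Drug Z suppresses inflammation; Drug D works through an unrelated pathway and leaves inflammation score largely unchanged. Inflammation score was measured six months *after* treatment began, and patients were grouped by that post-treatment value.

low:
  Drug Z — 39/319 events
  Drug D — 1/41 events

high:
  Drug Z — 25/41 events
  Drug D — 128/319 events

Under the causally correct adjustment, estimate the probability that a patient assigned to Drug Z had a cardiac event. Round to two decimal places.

Within every inflammation score level Drug D has the lower rate, yet pooled Drug Z does — Simpson's reversal.
Because the drug influences inflammation score, inflammation score is a post-treatment mediator, not a confounder. Stratifying on it would bias the estimate; the causal effect is the crude pooled difference.
So P(outcome | do(Drug Z)) is just the pooled rate for Drug Z: 64/360 = 0.178.

0.18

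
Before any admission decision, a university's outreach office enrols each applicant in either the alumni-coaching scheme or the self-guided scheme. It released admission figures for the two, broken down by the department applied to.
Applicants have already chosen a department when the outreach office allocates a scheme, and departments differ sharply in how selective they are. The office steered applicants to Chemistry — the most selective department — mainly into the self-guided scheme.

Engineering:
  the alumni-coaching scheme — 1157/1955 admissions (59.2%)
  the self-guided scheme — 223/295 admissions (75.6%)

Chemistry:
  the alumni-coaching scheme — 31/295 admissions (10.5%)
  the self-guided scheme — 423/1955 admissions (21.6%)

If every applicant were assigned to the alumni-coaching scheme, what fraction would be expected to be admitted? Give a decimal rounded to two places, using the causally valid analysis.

Since department is a pre-existing factor (not a product of the outreach scheme) and it affects the outcome on its own, it is a confounder. The stratified rates, not the pooled rate, identify the causal effect.
Standardising the alumni-coaching scheme to the population department mix: 0.500·1157/1955 + 0.500·31/295 = 0.348.

0.35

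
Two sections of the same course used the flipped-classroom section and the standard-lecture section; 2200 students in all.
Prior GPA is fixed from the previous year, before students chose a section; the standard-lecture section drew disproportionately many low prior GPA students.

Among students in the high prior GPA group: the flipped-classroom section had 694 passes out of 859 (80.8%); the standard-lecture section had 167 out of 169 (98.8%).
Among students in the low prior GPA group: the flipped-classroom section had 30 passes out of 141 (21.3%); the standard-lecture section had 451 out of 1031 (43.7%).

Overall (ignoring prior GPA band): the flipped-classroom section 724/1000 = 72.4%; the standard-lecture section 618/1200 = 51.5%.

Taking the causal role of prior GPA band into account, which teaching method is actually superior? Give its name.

the standard-lecture section

The imbalance in prior GPA band arose from how students were allocated, not from anything the teaching method did; and prior GPA band independently affects the outcome. The pooled gap is confounded — condition on prior GPA band.
Within each level — high prior GPA: 80.8% vs 98.8%; low prior GPA: 21.3% vs 43.7% — the standard-lecture section is higher every time.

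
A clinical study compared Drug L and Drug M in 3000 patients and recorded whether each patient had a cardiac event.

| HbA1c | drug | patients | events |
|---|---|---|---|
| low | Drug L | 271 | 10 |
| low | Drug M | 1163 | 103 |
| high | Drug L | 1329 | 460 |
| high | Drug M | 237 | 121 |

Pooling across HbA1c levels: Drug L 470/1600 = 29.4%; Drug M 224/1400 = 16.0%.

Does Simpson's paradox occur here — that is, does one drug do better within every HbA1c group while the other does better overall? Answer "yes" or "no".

Within each HbA1c level (low 3.7% vs 8.9%; high 34.6% vs 51.1%), Drug L has the lower rate every time. Pooled: 29.4% vs 16.0% — Drug M has the lower rate overall. The two comparisons disagree.

yes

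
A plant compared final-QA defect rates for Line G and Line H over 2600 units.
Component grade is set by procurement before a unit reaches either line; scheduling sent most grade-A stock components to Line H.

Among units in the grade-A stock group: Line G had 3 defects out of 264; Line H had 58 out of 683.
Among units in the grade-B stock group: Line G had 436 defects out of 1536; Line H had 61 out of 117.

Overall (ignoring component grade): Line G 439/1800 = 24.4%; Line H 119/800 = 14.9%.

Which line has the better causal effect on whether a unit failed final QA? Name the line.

Since component grade is a pre-existing factor (not a product of the line) and it affects the outcome on its own, it is a confounder. The stratified rates, not the pooled rate, identify the causal effect.
Within each level — grade-A stock: 1.1% vs 8.5%; grade-B stock: 28.4% vs 52.1% — Line G is lower every time.

Line G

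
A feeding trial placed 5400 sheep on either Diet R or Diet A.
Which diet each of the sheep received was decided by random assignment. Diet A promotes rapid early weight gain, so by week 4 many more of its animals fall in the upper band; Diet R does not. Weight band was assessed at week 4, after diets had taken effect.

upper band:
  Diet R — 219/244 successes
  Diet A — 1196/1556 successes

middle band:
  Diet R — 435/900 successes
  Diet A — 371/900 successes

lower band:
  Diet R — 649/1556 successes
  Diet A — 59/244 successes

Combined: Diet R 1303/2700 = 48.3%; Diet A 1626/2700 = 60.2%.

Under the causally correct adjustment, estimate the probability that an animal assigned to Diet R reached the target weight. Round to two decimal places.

Week-4 weight band lies on the pathway diet → week-4 weight band → outcome, so adjusting for it blocks the indirect effect. For the total causal effect of diet, use the unadjusted pooled rates.
So P(outcome | do(Diet R)) is just the pooled rate for Diet R: 1303/2700 = 0.483.

0.48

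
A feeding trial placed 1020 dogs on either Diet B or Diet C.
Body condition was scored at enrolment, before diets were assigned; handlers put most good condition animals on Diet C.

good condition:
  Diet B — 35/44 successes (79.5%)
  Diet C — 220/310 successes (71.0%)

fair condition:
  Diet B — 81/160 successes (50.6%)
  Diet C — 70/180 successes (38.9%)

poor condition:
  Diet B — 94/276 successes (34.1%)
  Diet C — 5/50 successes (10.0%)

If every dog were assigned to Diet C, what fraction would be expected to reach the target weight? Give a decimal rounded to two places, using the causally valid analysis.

0.41

The imbalance in starting body condition arose from how dogs were allocated, not from anything the diet did; and starting body condition independently affects the outcome. The pooled gap is confounded — condition on starting body condition.
Standardising Diet C to the population starting body condition mix: 0.347·220/310 + 0.333·70/180 + 0.320·5/50 = 0.408.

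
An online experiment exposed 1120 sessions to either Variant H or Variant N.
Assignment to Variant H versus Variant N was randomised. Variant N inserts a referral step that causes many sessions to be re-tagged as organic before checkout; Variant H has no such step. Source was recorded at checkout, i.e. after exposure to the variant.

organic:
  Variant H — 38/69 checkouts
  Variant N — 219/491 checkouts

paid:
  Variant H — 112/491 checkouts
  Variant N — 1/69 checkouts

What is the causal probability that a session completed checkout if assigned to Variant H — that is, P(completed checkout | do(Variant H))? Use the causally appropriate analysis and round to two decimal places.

The stratified and pooled comparisons disagree (Variant H wins within each traffic source; Variant N wins overall), so the answer turns on the causal role of traffic source.
The distribution of traffic source is itself part of what the variant does — it is an intermediate outcome. Holding it fixed would remove that part of the effect; the total effect is the pooled difference.
So P(outcome | do(Variant H)) is just the pooled rate for Variant H: 150/560 = 0.268.

0.27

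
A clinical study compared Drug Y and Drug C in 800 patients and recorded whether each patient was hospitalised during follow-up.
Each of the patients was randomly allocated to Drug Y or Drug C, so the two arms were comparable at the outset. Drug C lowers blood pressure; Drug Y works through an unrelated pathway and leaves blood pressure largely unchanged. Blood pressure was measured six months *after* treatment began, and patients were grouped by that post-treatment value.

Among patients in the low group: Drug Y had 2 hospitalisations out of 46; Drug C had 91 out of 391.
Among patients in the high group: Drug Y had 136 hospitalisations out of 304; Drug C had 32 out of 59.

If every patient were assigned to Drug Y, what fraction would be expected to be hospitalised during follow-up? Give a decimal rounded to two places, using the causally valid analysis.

0.39

Stratifying would compare drugs among patients the drugs themselves sorted into blood pressure groups — a form of selection on an intermediate. The unconditioned pooled rates give the total causal effect.
So P(outcome | do(Drug Y)) is just the pooled rate for Drug Y: 138/350 = 0.394.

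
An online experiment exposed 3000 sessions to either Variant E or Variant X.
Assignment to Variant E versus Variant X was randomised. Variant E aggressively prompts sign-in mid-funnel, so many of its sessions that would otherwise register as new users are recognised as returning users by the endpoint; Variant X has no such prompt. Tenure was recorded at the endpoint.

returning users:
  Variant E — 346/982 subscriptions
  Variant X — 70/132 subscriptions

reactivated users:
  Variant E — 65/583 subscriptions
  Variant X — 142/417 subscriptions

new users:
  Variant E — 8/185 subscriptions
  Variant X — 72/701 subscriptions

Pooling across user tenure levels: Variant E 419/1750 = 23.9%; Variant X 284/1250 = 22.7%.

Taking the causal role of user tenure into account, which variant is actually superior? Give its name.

Variant E

User tenure here is a post-treatment variable shaped by the variant; conditioning on it would introduce bias rather than remove it. The overall comparison is the causal one.
Pooled: Variant E 23.9% vs Variant X 22.7%; Variant E is higher overall.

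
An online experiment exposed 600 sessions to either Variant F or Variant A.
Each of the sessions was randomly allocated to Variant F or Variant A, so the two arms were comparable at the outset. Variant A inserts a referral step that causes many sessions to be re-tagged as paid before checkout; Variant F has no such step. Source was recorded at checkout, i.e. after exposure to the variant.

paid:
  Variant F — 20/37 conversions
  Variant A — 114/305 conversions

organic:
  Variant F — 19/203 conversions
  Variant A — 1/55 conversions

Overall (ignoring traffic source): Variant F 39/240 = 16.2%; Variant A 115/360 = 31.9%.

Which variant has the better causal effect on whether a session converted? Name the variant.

Variant A

Traffic source here is a post-treatment variable shaped by the variant; conditioning on it would introduce bias rather than remove it. The overall comparison is the causal one.
Pooled: Variant F 16.2% vs Variant A 31.9%; Variant A is higher overall.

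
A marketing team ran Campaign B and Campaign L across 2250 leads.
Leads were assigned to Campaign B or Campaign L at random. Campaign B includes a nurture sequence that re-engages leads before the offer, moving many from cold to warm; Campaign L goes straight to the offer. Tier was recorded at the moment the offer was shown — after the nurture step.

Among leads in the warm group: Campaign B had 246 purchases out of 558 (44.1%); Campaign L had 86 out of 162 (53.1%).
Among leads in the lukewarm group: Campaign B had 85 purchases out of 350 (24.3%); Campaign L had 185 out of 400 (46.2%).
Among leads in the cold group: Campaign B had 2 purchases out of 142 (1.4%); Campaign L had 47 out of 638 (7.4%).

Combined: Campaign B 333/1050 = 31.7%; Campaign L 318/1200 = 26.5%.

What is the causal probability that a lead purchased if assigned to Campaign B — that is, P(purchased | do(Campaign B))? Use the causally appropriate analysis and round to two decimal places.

0.32

The engagement tier-specific comparison favours Campaign L throughout, but the pooled figures favour Campaign B. The question is whether to condition on engagement tier.
Engagement tier is downstream of the campaign. One should not condition on a consequence of treatment, so the overall rates are the right comparison.
So P(outcome | do(Campaign B)) is just the pooled rate for Campaign B: 333/1050 = 0.317.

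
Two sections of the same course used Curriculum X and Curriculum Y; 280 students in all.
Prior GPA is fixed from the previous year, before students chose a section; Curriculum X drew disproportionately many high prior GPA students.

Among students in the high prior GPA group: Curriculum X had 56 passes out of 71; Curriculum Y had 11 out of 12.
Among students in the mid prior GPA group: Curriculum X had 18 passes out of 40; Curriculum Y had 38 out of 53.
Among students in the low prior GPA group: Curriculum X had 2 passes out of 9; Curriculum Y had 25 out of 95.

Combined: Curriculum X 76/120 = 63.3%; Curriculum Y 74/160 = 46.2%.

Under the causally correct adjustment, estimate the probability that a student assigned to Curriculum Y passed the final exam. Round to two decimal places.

0.61

Curriculum Y is higher inside every prior GPA band stratum but Curriculum X is higher in aggregate. Whether to stratify depends on how prior GPA band relates to the teaching method.
Nothing the teaching method does changes prior GPA band; the imbalance is an allocation artefact. With prior GPA band also predicting the outcome, the pooled figure is confounded, and the within-stratum comparison is the causal one.
Standardising Curriculum Y to the population prior GPA band mix: 0.296·11/12 + 0.332·38/53 + 0.371·25/95 = 0.608.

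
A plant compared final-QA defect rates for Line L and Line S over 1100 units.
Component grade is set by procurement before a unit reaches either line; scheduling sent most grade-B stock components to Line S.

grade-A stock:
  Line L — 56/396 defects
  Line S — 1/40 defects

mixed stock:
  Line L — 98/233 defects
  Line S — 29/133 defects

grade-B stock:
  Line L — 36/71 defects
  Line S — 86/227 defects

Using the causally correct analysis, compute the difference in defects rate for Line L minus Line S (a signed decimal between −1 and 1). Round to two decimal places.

Line S is lower inside every component grade stratum but Line L is lower in aggregate. Whether to stratify depends on how component grade relates to the line.
The imbalance in component grade arose from how units were allocated, not from anything the line did; and component grade independently affects the outcome. The pooled gap is confounded — condition on component grade.
Adjusting over the population distribution of component grade: 0.396·(0.141−0.025) + 0.333·(0.421−0.218) + 0.271·(0.507−0.379) = +0.148.

+0.15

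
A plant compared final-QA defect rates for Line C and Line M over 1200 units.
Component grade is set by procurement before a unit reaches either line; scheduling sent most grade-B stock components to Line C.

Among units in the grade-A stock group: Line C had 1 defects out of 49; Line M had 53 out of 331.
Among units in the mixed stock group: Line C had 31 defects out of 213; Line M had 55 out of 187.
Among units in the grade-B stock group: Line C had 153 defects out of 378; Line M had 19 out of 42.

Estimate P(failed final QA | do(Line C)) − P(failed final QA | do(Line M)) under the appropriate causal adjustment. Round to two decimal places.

Within every component grade level Line C has the lower rate, yet pooled Line M does — Simpson's reversal.
Component grade is set before the line has any effect — it is not caused by the line — and it independently drives the outcome. That makes it a confounder, so the causal comparison is within component grade levels.
Adjusting over the population distribution of component grade: 0.317·(0.020−0.160) + 0.333·(0.146−0.294) + 0.350·(0.405−0.452) = -0.110.

-0.11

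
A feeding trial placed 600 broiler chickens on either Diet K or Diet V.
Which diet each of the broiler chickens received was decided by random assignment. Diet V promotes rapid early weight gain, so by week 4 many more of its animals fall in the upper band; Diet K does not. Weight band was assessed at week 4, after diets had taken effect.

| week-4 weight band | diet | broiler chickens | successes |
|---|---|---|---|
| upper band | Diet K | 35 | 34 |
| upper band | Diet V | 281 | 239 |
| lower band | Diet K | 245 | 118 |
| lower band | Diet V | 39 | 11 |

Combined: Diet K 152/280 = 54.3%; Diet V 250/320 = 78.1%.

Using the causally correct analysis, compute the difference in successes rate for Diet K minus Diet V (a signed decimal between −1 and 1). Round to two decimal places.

Week-4 weight band lies on the pathway diet → week-4 weight band → outcome, so adjusting for it blocks the indirect effect. For the total causal effect of diet, use the unadjusted pooled rates.
The causal difference is the pooled difference: 0.543 − 0.781 = -0.238.

-0.24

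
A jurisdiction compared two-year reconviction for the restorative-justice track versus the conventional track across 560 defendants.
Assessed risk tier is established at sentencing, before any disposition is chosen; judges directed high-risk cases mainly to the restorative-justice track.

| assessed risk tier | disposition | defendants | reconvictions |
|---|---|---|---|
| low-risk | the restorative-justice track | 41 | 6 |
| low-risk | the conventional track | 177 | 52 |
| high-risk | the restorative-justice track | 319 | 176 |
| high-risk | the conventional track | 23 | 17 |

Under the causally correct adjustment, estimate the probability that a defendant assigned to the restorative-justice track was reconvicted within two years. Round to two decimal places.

Within every assessed risk tier level the restorative-justice track has the lower rate, yet pooled the conventional track does — Simpson's reversal.
Assessed risk tier differs across dispositions for reasons unrelated to any effect of the disposition itself, and it separately predicts the outcome — a classic confounder. We must compare within assessed risk tier levels.
Standardising the restorative-justice track to the population assessed risk tier mix: 0.389·6/41 + 0.611·176/319 = 0.394.

0.39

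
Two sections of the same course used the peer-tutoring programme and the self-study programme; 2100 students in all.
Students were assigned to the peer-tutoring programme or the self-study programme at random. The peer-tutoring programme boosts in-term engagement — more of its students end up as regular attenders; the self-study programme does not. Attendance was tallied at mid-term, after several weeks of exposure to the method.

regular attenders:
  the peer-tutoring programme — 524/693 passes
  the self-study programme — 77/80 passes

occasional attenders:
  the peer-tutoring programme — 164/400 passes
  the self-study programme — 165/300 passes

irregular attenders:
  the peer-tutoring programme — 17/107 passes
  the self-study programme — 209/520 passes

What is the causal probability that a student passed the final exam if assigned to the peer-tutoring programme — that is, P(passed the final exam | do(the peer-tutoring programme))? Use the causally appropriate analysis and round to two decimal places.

0.59

Within every mid-term attendance level the self-study programme has the higher rate, yet pooled the peer-tutoring programme does — Simpson's reversal.
Mid-term attendance here is a post-treatment variable shaped by the teaching method; conditioning on it would introduce bias rather than remove it. The overall comparison is the causal one.
So P(outcome | do(the peer-tutoring programme)) is just the pooled rate for the peer-tutoring programme: 705/1200 = 0.588.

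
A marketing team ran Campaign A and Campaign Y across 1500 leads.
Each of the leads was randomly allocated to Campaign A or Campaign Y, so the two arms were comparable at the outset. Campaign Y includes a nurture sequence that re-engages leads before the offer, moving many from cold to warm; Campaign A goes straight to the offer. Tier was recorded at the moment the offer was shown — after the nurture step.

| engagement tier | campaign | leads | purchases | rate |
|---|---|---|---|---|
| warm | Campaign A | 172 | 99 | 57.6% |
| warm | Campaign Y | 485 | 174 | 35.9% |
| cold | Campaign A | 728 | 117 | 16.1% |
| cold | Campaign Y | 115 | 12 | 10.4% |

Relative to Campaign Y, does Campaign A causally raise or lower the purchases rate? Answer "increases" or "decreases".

decreases

Engagement tier lies on the pathway campaign → engagement tier → outcome, so adjusting for it blocks the indirect effect. For the total causal effect of campaign, use the unadjusted pooled rates.
Pooled: Campaign A 24.0% vs Campaign Y 31.0%; Campaign Y is higher overall.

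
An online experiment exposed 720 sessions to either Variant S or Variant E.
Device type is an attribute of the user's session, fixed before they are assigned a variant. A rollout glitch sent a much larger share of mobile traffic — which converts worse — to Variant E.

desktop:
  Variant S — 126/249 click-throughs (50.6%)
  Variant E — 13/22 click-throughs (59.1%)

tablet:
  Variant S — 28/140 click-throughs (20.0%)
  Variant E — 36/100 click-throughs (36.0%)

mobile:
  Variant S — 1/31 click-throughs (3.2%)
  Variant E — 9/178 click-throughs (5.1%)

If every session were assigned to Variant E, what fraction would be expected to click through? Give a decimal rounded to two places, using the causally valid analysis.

0.36

The device type-specific comparison favours Variant E throughout, but the pooled figures favour Variant S. The question is whether to condition on device type.
The imbalance in device type arose from how sessions were allocated, not from anything the variant did; and device type independently affects the outcome. The pooled gap is confounded — condition on device type.
Standardising Variant E to the population device type mix: 0.376·13/22 + 0.333·36/100 + 0.290·9/178 = 0.357.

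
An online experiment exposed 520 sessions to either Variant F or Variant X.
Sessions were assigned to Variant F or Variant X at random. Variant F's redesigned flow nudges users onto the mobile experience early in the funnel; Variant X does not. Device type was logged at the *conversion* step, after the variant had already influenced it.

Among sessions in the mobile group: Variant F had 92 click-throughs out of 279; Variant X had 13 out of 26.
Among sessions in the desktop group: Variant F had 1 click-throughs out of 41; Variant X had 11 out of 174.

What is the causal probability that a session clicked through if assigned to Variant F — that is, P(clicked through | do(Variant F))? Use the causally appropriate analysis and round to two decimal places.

0.29

Device type here is a post-treatment variable shaped by the variant; conditioning on it would introduce bias rather than remove it. The overall comparison is the causal one.
So P(outcome | do(Variant F)) is just the pooled rate for Variant F: 93/320 = 0.291.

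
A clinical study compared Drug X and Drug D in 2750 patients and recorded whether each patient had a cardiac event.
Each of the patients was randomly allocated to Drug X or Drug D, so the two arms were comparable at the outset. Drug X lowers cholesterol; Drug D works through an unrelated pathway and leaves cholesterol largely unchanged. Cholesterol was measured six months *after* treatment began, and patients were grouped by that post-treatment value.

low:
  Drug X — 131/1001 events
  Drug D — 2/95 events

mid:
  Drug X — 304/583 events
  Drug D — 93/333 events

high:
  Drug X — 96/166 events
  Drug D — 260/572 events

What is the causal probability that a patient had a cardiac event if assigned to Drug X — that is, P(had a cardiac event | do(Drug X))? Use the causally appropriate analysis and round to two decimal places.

0.30

Drug D is lower inside every cholesterol stratum but Drug X is lower in aggregate. Whether to stratify depends on how cholesterol relates to the drug.
Stratifying would compare drugs among patients the drugs themselves sorted into cholesterol groups — a form of selection on an intermediate. The unconditioned pooled rates give the total causal effect.
So P(outcome | do(Drug X)) is just the pooled rate for Drug X: 531/1750 = 0.303.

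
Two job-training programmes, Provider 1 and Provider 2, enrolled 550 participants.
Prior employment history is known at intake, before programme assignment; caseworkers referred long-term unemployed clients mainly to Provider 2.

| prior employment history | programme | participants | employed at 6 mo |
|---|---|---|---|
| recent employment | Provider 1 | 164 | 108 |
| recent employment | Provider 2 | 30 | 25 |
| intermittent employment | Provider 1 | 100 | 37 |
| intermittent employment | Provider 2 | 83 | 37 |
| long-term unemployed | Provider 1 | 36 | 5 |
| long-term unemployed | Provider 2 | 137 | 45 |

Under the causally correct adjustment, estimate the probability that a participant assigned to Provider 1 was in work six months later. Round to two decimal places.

Nothing the programme does changes prior employment history; the imbalance is an allocation artefact. With prior employment history also predicting the outcome, the pooled figure is confounded, and the within-stratum comparison is the causal one.
Standardising Provider 1 to the population prior employment history mix: 0.353·108/164 + 0.333·37/100 + 0.315·5/36 = 0.399.

0.40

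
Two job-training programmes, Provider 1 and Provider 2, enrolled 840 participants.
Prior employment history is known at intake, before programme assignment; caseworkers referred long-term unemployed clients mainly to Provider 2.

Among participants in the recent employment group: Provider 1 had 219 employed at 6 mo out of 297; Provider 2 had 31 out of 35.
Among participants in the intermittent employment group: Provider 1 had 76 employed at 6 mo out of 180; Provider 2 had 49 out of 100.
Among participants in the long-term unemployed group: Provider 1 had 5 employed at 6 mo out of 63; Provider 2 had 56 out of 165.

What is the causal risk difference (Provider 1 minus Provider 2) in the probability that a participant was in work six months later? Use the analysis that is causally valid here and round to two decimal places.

-0.15

Provider 2 is higher inside every prior employment history stratum but Provider 1 is higher in aggregate. Whether to stratify depends on how prior employment history relates to the programme.
Prior employment history differs across programmes for reasons unrelated to any effect of the programme itself, and it separately predicts the outcome — a classic confounder. We must compare within prior employment history levels.
Adjusting over the population distribution of prior employment history: 0.395·(0.737−0.886) + 0.333·(0.422−0.490) + 0.271·(0.079−0.339) = -0.152.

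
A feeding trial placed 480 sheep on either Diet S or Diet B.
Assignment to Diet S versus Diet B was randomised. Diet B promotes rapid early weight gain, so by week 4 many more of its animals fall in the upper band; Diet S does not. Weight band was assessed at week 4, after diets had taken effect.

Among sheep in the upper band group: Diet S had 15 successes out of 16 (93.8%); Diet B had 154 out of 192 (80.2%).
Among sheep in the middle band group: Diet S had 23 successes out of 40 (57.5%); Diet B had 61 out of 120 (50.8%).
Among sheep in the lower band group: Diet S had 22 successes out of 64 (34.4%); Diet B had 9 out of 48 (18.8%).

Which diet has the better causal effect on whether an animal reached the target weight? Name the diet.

Diet S is higher inside every week-4 weight band stratum but Diet B is higher in aggregate. Whether to stratify depends on how week-4 weight band relates to the diet.
Week-4 weight band is recorded after the diet and is itself shifted by it — it sits on the causal path from diet to outcome. Conditioning on a mediator would strip out part of the effect we want; the pooled comparison gives the total causal effect.
Pooled: Diet S 50.0% vs Diet B 62.2%; Diet B is higher overall.

Diet B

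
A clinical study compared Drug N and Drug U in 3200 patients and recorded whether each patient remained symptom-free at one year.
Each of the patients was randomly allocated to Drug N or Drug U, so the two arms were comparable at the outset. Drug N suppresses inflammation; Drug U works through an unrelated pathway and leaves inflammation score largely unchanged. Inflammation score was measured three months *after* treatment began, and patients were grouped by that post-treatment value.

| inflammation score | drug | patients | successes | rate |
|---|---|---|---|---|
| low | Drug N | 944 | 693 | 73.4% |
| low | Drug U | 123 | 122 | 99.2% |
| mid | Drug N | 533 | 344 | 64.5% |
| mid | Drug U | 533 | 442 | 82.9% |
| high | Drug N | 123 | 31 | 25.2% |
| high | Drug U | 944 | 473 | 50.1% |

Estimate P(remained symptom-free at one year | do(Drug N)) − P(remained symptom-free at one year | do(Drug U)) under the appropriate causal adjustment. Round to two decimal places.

+0.02

Within every inflammation score level Drug U has the higher rate, yet pooled Drug N does — Simpson's reversal.
The distribution of inflammation score is itself part of what the drug does — it is an intermediate outcome. Holding it fixed would remove that part of the effect; the total effect is the pooled difference.
The causal difference is the pooled difference: 0.667 − 0.648 = +0.019.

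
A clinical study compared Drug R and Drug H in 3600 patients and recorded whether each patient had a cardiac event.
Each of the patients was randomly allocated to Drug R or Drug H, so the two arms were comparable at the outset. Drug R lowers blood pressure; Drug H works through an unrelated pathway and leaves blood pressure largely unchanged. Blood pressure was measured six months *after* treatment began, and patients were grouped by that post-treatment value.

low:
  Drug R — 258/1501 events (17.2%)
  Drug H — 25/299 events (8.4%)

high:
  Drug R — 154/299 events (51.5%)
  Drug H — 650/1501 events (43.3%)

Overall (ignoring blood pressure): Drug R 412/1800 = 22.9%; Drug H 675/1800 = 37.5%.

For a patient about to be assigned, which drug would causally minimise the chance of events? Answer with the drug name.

Within every blood pressure level Drug H has the lower rate, yet pooled Drug R does — Simpson's reversal.
Stratifying would compare drugs among patients the drugs themselves sorted into blood pressure groups — a form of selection on an intermediate. The unconditioned pooled rates give the total causal effect.
Pooled: Drug R 22.9% vs Drug H 37.5%; Drug R is lower overall.

Drug R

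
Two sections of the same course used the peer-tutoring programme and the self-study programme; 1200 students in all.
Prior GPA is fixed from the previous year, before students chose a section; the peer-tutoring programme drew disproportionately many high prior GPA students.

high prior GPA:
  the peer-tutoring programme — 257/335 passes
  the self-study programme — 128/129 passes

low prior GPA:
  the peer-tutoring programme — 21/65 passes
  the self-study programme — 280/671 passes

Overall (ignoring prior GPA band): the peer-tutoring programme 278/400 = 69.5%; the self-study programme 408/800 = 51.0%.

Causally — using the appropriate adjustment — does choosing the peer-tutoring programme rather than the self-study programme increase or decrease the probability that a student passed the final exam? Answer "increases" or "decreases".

decreases

Prior GPA band is set before the teaching method has any effect — it is not caused by the teaching method — and it independently drives the outcome. That makes it a confounder, so the causal comparison is within prior GPA band levels.
Within each level — high prior GPA: 76.7% vs 99.2%; low prior GPA: 32.3% vs 41.7% — the self-study programme is higher every time.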